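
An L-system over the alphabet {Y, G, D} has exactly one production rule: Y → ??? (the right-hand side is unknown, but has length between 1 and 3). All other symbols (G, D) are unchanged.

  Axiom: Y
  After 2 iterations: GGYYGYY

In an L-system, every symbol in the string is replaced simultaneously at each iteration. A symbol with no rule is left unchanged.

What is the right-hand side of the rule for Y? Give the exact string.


Answer: GYY

Derivation:
Trying Y → GYY:
  Step 0: Y
  Step 1: GYY
  Step 2: GGYYGYY
Matches the given result.


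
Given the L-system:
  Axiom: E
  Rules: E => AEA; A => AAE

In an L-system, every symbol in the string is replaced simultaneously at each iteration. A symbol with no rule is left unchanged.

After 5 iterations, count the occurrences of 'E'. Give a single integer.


Answer: 81

Derivation:
Step 0: E  (1 'E')
Step 1: AEA  (1 'E')
Step 2: AAEAEAAAE  (3 'E')
Step 3: AAEAAEAEAAAEAEAAAEAAEAAEAEA  (9 'E')
Step 4: AAEAAEAEAAAEAAEAEAAAEAEAAAEAAEAAEAEAAAEAEAAAEAAEAAEAEAAAEAAEAEAAAEAAEAEAAAEAEAAAE  (27 'E')
Step 5: AAEAAEAEAAAEAAEAEAAAEAEAAAEAAEAAEAEAAAEAAEAEAAAEAEAAAEAAEAAEAEAAAEAEAAAEAAEAAEAEAAAEAAEAEAAAEAAEAEAAAEAEAAAEAAEAAEAEAAAEAEAAAEAAEAAEAEAAAEAAEAEAAAEAAEAEAAAEAEAAAEAAEAAEAEAAAEAAEAEAAAEAEAAAEAAEAAEAEAAAEAAEAEAAAEAEAAAEAAEAAEAEAAAEAEAAAEAAEAAEAEA  (81 'E')


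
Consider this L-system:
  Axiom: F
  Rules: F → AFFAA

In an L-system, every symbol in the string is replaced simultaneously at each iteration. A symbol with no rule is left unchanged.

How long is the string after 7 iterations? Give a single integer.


Step 0: length = 1
Step 1: length = 5
Step 2: length = 13
Step 3: length = 29
Step 4: length = 61
Step 5: length = 125
Step 6: length = 253
Step 7: length = 509

Answer: 509


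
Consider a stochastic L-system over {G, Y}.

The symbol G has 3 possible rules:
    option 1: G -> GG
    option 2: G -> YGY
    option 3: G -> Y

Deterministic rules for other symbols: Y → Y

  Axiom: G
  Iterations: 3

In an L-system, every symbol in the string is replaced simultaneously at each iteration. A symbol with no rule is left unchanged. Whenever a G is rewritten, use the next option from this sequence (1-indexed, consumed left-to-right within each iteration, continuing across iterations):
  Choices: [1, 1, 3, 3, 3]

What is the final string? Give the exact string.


Answer: YYY

Derivation:
Step 0: G
Step 1: GG  (used choices [1])
Step 2: GGY  (used choices [1, 3])
Step 3: YYY  (used choices [3, 3])


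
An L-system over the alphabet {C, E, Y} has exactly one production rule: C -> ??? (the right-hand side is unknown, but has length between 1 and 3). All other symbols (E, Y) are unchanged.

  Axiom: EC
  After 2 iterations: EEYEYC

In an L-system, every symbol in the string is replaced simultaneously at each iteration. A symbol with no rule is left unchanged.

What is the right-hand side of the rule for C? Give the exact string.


Answer: EYC

Derivation:
Trying C -> EYC:
  Step 0: EC
  Step 1: EEYC
  Step 2: EEYEYC
Matches the given result.


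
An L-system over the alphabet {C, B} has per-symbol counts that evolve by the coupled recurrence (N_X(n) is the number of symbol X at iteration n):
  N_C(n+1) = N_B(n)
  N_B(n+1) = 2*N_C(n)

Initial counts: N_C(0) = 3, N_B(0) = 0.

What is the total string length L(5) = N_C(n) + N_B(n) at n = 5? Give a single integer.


Answer: 24

Derivation:
Step 0: N_C=3, N_B=0, L=3
Step 1: N_C=0, N_B=6, L=6
Step 2: N_C=6, N_B=0, L=6
Step 3: N_C=0, N_B=12, L=12
Step 4: N_C=12, N_B=0, L=12
Step 5: N_C=0, N_B=24, L=24


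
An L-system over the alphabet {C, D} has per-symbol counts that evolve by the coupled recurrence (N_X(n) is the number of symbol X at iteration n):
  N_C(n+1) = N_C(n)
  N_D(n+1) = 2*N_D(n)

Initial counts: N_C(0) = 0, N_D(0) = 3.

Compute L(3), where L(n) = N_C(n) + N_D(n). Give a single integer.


Answer: 24

Derivation:
Step 0: N_C=0, N_D=3, L=3
Step 1: N_C=0, N_D=6, L=6
Step 2: N_C=0, N_D=12, L=12
Step 3: N_C=0, N_D=24, L=24


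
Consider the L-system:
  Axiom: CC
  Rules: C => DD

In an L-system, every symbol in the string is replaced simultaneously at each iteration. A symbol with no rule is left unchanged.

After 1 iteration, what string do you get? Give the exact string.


Step 0: CC
Step 1: DDDD

Answer: DDDD


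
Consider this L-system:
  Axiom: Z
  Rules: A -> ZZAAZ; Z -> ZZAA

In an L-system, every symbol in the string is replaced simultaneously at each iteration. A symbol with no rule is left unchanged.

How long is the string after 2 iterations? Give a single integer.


Answer: 18

Derivation:
Step 0: length = 1
Step 1: length = 4
Step 2: length = 18


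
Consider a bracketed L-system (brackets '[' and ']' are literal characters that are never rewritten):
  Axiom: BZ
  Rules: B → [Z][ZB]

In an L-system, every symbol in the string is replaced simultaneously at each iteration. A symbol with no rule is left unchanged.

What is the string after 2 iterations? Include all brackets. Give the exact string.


Step 0: BZ
Step 1: [Z][ZB]Z
Step 2: [Z][Z[Z][ZB]]Z

Answer: [Z][Z[Z][ZB]]Z


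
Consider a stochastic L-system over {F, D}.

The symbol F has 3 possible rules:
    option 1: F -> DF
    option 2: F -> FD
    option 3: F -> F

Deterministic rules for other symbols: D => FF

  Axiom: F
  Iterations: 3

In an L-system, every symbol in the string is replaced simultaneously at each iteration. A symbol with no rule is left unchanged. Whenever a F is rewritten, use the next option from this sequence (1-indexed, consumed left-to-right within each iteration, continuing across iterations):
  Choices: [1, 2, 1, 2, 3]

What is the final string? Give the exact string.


Answer: DFFDFFF

Derivation:
Step 0: F
Step 1: DF  (used choices [1])
Step 2: FFFD  (used choices [2])
Step 3: DFFDFFF  (used choices [1, 2, 3])


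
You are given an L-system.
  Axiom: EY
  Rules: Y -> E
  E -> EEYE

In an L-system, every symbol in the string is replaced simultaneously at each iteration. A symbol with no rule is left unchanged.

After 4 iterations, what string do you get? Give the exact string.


Step 0: EY
Step 1: EEYEE
Step 2: EEYEEEYEEEEYEEEYE
Step 3: EEYEEEYEEEEYEEEYEEEYEEEEYEEEYEEEYEEEYEEEEYEEEYEEEYEEEEYE
Step 4: EEYEEEYEEEEYEEEYEEEYEEEEYEEEYEEEYEEEYEEEEYEEEYEEEYEEEEYEEEYEEEYEEEEYEEEYEEEYEEEYEEEEYEEEYEEEYEEEEYEEEYEEEYEEEEYEEEYEEEYEEEEYEEEYEEEYEEEYEEEEYEEEYEEEYEEEEYEEEYEEEYEEEEYEEEYEEEYEEEYEEEEYE

Answer: EEYEEEYEEEEYEEEYEEEYEEEEYEEEYEEEYEEEYEEEEYEEEYEEEYEEEEYEEEYEEEYEEEEYEEEYEEEYEEEYEEEEYEEEYEEEYEEEEYEEEYEEEYEEEEYEEEYEEEYEEEEYEEEYEEEYEEEYEEEEYEEEYEEEYEEEEYEEEYEEEYEEEEYEEEYEEEYEEEYEEEEYE


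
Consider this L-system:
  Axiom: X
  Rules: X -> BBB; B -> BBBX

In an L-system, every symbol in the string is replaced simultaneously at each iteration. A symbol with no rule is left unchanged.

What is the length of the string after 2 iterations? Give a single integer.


Step 0: length = 1
Step 1: length = 3
Step 2: length = 12

Answer: 12


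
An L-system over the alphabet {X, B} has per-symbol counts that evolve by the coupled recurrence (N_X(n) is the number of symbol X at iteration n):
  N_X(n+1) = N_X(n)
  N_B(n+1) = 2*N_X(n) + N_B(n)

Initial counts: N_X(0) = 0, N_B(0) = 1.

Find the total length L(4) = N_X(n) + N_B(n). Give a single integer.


Answer: 1

Derivation:
Step 0: N_X=0, N_B=1, L=1
Step 1: N_X=0, N_B=1, L=1
Step 2: N_X=0, N_B=1, L=1
Step 3: N_X=0, N_B=1, L=1
Step 4: N_X=0, N_B=1, L=1


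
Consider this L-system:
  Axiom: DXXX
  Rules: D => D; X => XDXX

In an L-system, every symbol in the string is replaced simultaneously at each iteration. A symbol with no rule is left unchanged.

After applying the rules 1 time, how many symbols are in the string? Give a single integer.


Answer: 13

Derivation:
Step 0: length = 4
Step 1: length = 13


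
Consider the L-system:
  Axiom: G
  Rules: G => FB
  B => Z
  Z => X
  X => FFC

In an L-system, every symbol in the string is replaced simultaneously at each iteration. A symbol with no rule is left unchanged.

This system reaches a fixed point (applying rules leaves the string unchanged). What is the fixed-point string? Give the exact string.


Answer: FFFC

Derivation:
Step 0: G
Step 1: FB
Step 2: FZ
Step 3: FX
Step 4: FFFC
Step 5: FFFC  (unchanged — fixed point at step 4)


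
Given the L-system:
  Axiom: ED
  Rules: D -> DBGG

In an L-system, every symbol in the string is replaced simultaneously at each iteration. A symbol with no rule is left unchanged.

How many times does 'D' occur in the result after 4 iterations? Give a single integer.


Step 0: ED  (1 'D')
Step 1: EDBGG  (1 'D')
Step 2: EDBGGBGG  (1 'D')
Step 3: EDBGGBGGBGG  (1 'D')
Step 4: EDBGGBGGBGGBGG  (1 'D')

Answer: 1


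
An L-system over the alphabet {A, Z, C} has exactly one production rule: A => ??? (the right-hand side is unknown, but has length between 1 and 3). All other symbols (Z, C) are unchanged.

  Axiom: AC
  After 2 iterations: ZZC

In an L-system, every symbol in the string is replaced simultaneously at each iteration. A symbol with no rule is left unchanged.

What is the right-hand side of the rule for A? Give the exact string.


Answer: ZZ

Derivation:
Trying A => ZZ:
  Step 0: AC
  Step 1: ZZC
  Step 2: ZZC
Matches the given result.


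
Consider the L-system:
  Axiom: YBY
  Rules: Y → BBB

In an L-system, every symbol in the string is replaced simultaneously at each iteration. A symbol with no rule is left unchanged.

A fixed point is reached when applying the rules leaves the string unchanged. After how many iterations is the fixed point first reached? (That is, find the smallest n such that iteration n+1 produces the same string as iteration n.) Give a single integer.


Step 0: YBY
Step 1: BBBBBBB
Step 2: BBBBBBB  (unchanged — fixed point at step 1)

Answer: 1


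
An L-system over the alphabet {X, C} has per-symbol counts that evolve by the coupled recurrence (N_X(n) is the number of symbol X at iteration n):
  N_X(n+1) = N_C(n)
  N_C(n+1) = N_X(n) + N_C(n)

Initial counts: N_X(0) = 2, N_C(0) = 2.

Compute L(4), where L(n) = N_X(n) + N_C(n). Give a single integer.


Answer: 26

Derivation:
Step 0: N_X=2, N_C=2, L=4
Step 1: N_X=2, N_C=4, L=6
Step 2: N_X=4, N_C=6, L=10
Step 3: N_X=6, N_C=10, L=16
Step 4: N_X=10, N_C=16, L=26


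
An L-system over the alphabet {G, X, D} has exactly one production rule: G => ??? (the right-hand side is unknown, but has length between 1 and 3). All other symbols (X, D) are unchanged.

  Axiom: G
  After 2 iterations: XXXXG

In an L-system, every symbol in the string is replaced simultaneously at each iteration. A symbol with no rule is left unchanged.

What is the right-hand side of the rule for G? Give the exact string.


Answer: XXG

Derivation:
Trying G => XXG:
  Step 0: G
  Step 1: XXG
  Step 2: XXXXG
Matches the given result.


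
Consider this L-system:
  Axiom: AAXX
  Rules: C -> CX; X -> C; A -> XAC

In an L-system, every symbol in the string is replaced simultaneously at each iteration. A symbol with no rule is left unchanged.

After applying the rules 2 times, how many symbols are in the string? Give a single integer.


Answer: 16

Derivation:
Step 0: length = 4
Step 1: length = 8
Step 2: length = 16


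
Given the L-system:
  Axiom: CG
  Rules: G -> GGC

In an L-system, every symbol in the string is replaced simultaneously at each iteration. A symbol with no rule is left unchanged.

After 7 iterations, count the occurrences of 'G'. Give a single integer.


Answer: 128

Derivation:
Step 0: CG  (1 'G')
Step 1: CGGC  (2 'G')
Step 2: CGGCGGCC  (4 'G')
Step 3: CGGCGGCCGGCGGCCC  (8 'G')
Step 4: CGGCGGCCGGCGGCCCGGCGGCCGGCGGCCCC  (16 'G')
Step 5: CGGCGGCCGGCGGCCCGGCGGCCGGCGGCCCCGGCGGCCGGCGGCCCGGCGGCCGGCGGCCCCC  (32 'G')
Step 6: CGGCGGCCGGCGGCCCGGCGGCCGGCGGCCCCGGCGGCCGGCGGCCCGGCGGCCGGCGGCCCCCGGCGGCCGGCGGCCCGGCGGCCGGCGGCCCCGGCGGCCGGCGGCCCGGCGGCCGGCGGCCCCCC  (64 'G')
Step 7: CGGCGGCCGGCGGCCCGGCGGCCGGCGGCCCCGGCGGCCGGCGGCCCGGCGGCCGGCGGCCCCCGGCGGCCGGCGGCCCGGCGGCCGGCGGCCCCGGCGGCCGGCGGCCCGGCGGCCGGCGGCCCCCCGGCGGCCGGCGGCCCGGCGGCCGGCGGCCCCGGCGGCCGGCGGCCCGGCGGCCGGCGGCCCCCGGCGGCCGGCGGCCCGGCGGCCGGCGGCCCCGGCGGCCGGCGGCCCGGCGGCCGGCGGCCCCCCC  (128 'G')


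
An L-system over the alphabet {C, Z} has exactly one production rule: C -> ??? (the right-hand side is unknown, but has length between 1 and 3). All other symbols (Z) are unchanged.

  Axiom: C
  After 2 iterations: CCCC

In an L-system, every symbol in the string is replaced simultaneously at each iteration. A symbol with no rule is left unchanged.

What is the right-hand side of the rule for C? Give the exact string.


Trying C -> CC:
  Step 0: C
  Step 1: CC
  Step 2: CCCC
Matches the given result.

Answer: CC


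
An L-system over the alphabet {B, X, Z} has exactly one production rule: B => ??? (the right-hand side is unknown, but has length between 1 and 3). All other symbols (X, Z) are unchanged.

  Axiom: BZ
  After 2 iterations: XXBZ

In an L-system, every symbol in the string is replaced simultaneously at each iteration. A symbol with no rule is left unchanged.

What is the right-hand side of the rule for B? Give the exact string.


Trying B => XB:
  Step 0: BZ
  Step 1: XBZ
  Step 2: XXBZ
Matches the given result.

Answer: XB


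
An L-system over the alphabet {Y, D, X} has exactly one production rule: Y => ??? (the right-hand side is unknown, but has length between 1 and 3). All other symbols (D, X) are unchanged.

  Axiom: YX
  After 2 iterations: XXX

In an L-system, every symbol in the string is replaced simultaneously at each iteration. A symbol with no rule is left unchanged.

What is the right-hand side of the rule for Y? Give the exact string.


Trying Y => XX:
  Step 0: YX
  Step 1: XXX
  Step 2: XXX
Matches the given result.

Answer: XX


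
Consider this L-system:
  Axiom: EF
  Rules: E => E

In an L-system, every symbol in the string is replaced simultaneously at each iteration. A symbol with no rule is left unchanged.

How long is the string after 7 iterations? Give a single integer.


Answer: 2

Derivation:
Step 0: length = 2
Step 1: length = 2
Step 2: length = 2
Step 3: length = 2
Step 4: length = 2
Step 5: length = 2
Step 6: length = 2
Step 7: length = 2


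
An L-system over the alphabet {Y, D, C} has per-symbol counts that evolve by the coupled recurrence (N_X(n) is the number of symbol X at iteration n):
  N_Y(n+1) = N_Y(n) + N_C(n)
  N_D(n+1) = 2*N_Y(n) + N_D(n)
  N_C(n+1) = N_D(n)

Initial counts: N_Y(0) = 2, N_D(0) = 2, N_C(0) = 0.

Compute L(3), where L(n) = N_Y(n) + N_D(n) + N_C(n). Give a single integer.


Answer: 38

Derivation:
Step 0: N_Y=2, N_D=2, N_C=0, L=4
Step 1: N_Y=2, N_D=6, N_C=2, L=10
Step 2: N_Y=4, N_D=10, N_C=6, L=20
Step 3: N_Y=10, N_D=18, N_C=10, L=38


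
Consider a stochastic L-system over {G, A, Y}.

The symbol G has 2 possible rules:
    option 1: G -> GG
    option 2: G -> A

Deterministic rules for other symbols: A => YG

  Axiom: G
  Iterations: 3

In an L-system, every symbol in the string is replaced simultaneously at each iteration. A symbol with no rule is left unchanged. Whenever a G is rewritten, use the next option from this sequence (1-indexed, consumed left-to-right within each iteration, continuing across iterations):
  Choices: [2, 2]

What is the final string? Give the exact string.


Step 0: G
Step 1: A  (used choices [2])
Step 2: YG  (used choices [])
Step 3: YA  (used choices [2])

Answer: YA


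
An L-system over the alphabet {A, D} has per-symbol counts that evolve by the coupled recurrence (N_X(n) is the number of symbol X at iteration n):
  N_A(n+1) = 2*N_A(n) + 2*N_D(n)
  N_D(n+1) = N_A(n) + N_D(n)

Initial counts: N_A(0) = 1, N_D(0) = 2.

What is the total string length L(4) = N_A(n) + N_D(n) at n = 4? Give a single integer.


Answer: 243

Derivation:
Step 0: N_A=1, N_D=2, L=3
Step 1: N_A=6, N_D=3, L=9
Step 2: N_A=18, N_D=9, L=27
Step 3: N_A=54, N_D=27, L=81
Step 4: N_A=162, N_D=81, L=243


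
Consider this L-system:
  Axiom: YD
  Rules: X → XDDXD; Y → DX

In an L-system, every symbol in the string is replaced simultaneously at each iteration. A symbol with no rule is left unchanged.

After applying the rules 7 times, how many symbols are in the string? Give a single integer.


Step 0: length = 2
Step 1: length = 3
Step 2: length = 7
Step 3: length = 15
Step 4: length = 31
Step 5: length = 63
Step 6: length = 127
Step 7: length = 255

Answer: 255


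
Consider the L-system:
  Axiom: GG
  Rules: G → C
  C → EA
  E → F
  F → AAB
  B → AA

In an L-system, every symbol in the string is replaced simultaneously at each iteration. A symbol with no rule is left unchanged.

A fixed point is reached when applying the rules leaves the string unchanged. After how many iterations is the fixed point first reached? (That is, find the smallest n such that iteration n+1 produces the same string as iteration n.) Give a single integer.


Step 0: GG
Step 1: CC
Step 2: EAEA
Step 3: FAFA
Step 4: AABAAABA
Step 5: AAAAAAAAAA
Step 6: AAAAAAAAAA  (unchanged — fixed point at step 5)

Answer: 5


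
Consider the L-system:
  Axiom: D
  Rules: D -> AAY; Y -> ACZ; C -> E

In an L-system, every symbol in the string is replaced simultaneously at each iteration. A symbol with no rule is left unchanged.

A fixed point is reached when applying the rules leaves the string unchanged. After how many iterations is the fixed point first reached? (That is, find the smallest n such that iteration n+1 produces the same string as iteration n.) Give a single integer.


Step 0: D
Step 1: AAY
Step 2: AAACZ
Step 3: AAAEZ
Step 4: AAAEZ  (unchanged — fixed point at step 3)

Answer: 3


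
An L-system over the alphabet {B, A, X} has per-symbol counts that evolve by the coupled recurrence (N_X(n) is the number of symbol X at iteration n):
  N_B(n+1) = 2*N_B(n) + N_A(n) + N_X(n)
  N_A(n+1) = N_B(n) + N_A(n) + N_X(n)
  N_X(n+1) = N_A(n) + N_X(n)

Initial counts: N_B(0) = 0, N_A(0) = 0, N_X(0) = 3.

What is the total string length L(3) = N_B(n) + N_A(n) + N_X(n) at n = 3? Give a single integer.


Step 0: N_B=0, N_A=0, N_X=3, L=3
Step 1: N_B=3, N_A=3, N_X=3, L=9
Step 2: N_B=12, N_A=9, N_X=6, L=27
Step 3: N_B=39, N_A=27, N_X=15, L=81

Answer: 81


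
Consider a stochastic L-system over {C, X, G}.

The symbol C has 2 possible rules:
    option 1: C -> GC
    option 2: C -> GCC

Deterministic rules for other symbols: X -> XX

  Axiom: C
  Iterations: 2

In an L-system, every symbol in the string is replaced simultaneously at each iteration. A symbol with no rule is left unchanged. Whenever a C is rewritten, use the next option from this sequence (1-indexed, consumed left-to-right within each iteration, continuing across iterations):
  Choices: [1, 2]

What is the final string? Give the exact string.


Answer: GGCC

Derivation:
Step 0: C
Step 1: GC  (used choices [1])
Step 2: GGCC  (used choices [2])


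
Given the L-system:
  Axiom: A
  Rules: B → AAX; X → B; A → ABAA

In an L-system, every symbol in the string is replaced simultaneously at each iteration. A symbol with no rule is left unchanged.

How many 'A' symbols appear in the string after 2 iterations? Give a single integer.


Answer: 11

Derivation:
Step 0: A  (1 'A')
Step 1: ABAA  (3 'A')
Step 2: ABAAAAXABAAABAA  (11 'A')


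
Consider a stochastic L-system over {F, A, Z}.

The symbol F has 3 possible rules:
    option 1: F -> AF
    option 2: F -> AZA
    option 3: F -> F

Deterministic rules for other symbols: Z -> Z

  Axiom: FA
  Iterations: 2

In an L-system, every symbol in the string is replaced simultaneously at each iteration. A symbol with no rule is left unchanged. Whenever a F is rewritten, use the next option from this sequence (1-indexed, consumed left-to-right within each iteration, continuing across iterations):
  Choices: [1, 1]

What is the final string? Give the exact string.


Answer: AAFA

Derivation:
Step 0: FA
Step 1: AFA  (used choices [1])
Step 2: AAFA  (used choices [1])


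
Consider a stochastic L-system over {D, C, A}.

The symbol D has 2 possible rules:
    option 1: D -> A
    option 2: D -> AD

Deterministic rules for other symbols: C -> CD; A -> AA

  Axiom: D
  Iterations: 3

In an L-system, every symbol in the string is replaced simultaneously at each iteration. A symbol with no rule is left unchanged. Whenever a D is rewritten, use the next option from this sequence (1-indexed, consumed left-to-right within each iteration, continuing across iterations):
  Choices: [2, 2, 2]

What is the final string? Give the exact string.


Answer: AAAAAAAD

Derivation:
Step 0: D
Step 1: AD  (used choices [2])
Step 2: AAAD  (used choices [2])
Step 3: AAAAAAAD  (used choices [2])


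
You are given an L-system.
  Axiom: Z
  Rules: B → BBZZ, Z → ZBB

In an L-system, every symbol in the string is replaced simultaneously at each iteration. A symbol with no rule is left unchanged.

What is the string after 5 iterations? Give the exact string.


Step 0: Z
Step 1: ZBB
Step 2: ZBBBBZZBBZZ
Step 3: ZBBBBZZBBZZBBZZBBZZZBBZBBBBZZBBZZZBBZBB
Step 4: ZBBBBZZBBZZBBZZBBZZZBBZBBBBZZBBZZZBBZBBBBZZBBZZZBBZBBBBZZBBZZZBBZBBZBBBBZZBBZZZBBBBZZBBZZBBZZBBZZZBBZBBBBZZBBZZZBBZBBZBBBBZZBBZZZBBBBZZBBZZ
Step 5: ZBBBBZZBBZZBBZZBBZZZBBZBBBBZZBBZZZBBZBBBBZZBBZZZBBZBBBBZZBBZZZBBZBBZBBBBZZBBZZZBBBBZZBBZZBBZZBBZZZBBZBBBBZZBBZZZBBZBBZBBBBZZBBZZZBBBBZZBBZZBBZZBBZZZBBZBBBBZZBBZZZBBZBBZBBBBZZBBZZZBBBBZZBBZZBBZZBBZZZBBZBBBBZZBBZZZBBZBBZBBBBZZBBZZZBBBBZZBBZZZBBBBZZBBZZBBZZBBZZZBBZBBBBZZBBZZZBBZBBZBBBBZZBBZZBBZZBBZZZBBZBBBBZZBBZZZBBZBBBBZZBBZZZBBZBBBBZZBBZZZBBZBBZBBBBZZBBZZZBBBBZZBBZZBBZZBBZZZBBZBBBBZZBBZZZBBZBBZBBBBZZBBZZZBBBBZZBBZZZBBBBZZBBZZBBZZBBZZZBBZBBBBZZBBZZZBBZBBZBBBBZZBBZZBBZZBBZZZBBZBBBBZZBBZZZBBZBB

Answer: ZBBBBZZBBZZBBZZBBZZZBBZBBBBZZBBZZZBBZBBBBZZBBZZZBBZBBBBZZBBZZZBBZBBZBBBBZZBBZZZBBBBZZBBZZBBZZBBZZZBBZBBBBZZBBZZZBBZBBZBBBBZZBBZZZBBBBZZBBZZBBZZBBZZZBBZBBBBZZBBZZZBBZBBZBBBBZZBBZZZBBBBZZBBZZBBZZBBZZZBBZBBBBZZBBZZZBBZBBZBBBBZZBBZZZBBBBZZBBZZZBBBBZZBBZZBBZZBBZZZBBZBBBBZZBBZZZBBZBBZBBBBZZBBZZBBZZBBZZZBBZBBBBZZBBZZZBBZBBBBZZBBZZZBBZBBBBZZBBZZZBBZBBZBBBBZZBBZZZBBBBZZBBZZBBZZBBZZZBBZBBBBZZBBZZZBBZBBZBBBBZZBBZZZBBBBZZBBZZZBBBBZZBBZZBBZZBBZZZBBZBBBBZZBBZZZBBZBBZBBBBZZBBZZBBZZBBZZZBBZBBBBZZBBZZZBBZBB


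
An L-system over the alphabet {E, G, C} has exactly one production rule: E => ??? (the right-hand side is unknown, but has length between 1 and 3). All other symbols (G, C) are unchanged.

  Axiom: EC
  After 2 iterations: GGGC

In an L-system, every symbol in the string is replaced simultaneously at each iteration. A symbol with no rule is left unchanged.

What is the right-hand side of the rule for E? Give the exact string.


Trying E => GGG:
  Step 0: EC
  Step 1: GGGC
  Step 2: GGGC
Matches the given result.

Answer: GGG


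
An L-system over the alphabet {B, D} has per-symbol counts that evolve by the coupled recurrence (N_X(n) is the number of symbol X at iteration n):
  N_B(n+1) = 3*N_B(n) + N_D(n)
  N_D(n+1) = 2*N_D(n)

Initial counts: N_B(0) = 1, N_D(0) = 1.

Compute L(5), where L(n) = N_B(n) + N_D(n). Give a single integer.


Answer: 486

Derivation:
Step 0: N_B=1, N_D=1, L=2
Step 1: N_B=4, N_D=2, L=6
Step 2: N_B=14, N_D=4, L=18
Step 3: N_B=46, N_D=8, L=54
Step 4: N_B=146, N_D=16, L=162
Step 5: N_B=454, N_D=32, L=486


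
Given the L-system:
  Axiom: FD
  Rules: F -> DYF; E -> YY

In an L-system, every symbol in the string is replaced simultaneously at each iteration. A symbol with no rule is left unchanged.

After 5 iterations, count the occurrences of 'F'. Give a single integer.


Answer: 1

Derivation:
Step 0: FD  (1 'F')
Step 1: DYFD  (1 'F')
Step 2: DYDYFD  (1 'F')
Step 3: DYDYDYFD  (1 'F')
Step 4: DYDYDYDYFD  (1 'F')
Step 5: DYDYDYDYDYFD  (1 'F')


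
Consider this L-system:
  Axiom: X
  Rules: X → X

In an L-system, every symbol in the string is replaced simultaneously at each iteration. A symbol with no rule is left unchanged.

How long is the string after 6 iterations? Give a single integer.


Answer: 1

Derivation:
Step 0: length = 1
Step 1: length = 1
Step 2: length = 1
Step 3: length = 1
Step 4: length = 1
Step 5: length = 1
Step 6: length = 1


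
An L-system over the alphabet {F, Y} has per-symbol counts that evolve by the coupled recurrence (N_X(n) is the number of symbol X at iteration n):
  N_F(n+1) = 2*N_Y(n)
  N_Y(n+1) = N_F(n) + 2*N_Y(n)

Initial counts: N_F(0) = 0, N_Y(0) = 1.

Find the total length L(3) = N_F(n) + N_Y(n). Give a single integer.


Answer: 28

Derivation:
Step 0: N_F=0, N_Y=1, L=1
Step 1: N_F=2, N_Y=2, L=4
Step 2: N_F=4, N_Y=6, L=10
Step 3: N_F=12, N_Y=16, L=28


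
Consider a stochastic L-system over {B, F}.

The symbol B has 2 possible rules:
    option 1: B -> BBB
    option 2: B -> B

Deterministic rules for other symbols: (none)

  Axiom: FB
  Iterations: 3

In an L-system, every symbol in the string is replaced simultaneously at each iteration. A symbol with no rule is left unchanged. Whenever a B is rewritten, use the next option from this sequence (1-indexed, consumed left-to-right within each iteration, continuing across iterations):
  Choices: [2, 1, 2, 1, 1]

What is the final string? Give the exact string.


Answer: FBBBBBBB

Derivation:
Step 0: FB
Step 1: FB  (used choices [2])
Step 2: FBBB  (used choices [1])
Step 3: FBBBBBBB  (used choices [2, 1, 1])


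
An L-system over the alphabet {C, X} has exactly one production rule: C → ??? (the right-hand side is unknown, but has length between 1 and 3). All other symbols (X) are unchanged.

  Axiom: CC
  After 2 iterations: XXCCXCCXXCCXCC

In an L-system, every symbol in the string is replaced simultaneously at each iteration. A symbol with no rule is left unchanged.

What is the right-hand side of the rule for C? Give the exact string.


Trying C → XCC:
  Step 0: CC
  Step 1: XCCXCC
  Step 2: XXCCXCCXXCCXCC
Matches the given result.

Answer: XCC


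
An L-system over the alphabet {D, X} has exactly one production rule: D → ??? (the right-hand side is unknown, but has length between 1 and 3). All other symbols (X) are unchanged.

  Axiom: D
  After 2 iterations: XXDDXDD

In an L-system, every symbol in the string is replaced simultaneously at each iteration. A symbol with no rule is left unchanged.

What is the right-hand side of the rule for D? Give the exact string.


Answer: XDD

Derivation:
Trying D → XDD:
  Step 0: D
  Step 1: XDD
  Step 2: XXDDXDD
Matches the given result.


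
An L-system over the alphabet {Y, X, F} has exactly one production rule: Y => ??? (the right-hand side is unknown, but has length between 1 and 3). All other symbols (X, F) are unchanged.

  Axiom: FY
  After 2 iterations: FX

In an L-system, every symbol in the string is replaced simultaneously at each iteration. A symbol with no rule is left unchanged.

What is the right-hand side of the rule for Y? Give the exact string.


Trying Y => X:
  Step 0: FY
  Step 1: FX
  Step 2: FX
Matches the given result.

Answer: X


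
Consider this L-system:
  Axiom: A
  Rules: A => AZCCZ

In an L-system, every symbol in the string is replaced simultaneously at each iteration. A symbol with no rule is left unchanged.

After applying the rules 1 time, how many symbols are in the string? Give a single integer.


Answer: 5

Derivation:
Step 0: length = 1
Step 1: length = 5


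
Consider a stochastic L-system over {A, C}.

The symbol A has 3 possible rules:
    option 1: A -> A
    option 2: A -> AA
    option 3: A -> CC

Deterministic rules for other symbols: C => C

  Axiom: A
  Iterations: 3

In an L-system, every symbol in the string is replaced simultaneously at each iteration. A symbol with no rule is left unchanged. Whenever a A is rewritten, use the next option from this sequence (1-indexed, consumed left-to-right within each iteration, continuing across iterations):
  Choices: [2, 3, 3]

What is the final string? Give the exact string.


Answer: CCCC

Derivation:
Step 0: A
Step 1: AA  (used choices [2])
Step 2: CCCC  (used choices [3, 3])
Step 3: CCCC  (used choices [])


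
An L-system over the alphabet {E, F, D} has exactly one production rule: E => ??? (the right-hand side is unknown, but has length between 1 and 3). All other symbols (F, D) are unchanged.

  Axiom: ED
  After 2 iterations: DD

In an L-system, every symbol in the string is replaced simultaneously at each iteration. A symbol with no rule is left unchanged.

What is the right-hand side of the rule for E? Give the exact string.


Trying E => D:
  Step 0: ED
  Step 1: DD
  Step 2: DD
Matches the given result.

Answer: D


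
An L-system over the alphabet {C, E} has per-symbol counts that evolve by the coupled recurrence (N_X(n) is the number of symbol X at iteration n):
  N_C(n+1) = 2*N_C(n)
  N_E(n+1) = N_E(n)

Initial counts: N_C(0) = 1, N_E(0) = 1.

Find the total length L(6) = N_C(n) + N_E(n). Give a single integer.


Answer: 65

Derivation:
Step 0: N_C=1, N_E=1, L=2
Step 1: N_C=2, N_E=1, L=3
Step 2: N_C=4, N_E=1, L=5
Step 3: N_C=8, N_E=1, L=9
Step 4: N_C=16, N_E=1, L=17
Step 5: N_C=32, N_E=1, L=33
Step 6: N_C=64, N_E=1, L=65


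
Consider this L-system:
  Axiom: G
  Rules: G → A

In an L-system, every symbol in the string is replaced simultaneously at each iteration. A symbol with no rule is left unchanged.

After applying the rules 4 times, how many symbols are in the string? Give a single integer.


Answer: 1

Derivation:
Step 0: length = 1
Step 1: length = 1
Step 2: length = 1
Step 3: length = 1
Step 4: length = 1


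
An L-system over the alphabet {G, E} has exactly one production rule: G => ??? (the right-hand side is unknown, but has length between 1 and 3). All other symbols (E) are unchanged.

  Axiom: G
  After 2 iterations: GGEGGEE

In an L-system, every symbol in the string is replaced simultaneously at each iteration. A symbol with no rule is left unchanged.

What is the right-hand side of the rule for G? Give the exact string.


Trying G => GGE:
  Step 0: G
  Step 1: GGE
  Step 2: GGEGGEE
Matches the given result.

Answer: GGE


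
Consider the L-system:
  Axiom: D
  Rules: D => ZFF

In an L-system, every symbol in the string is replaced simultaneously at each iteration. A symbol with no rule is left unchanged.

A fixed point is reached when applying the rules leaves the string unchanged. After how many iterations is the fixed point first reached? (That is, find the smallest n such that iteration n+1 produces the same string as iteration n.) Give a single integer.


Answer: 1

Derivation:
Step 0: D
Step 1: ZFF
Step 2: ZFF  (unchanged — fixed point at step 1)


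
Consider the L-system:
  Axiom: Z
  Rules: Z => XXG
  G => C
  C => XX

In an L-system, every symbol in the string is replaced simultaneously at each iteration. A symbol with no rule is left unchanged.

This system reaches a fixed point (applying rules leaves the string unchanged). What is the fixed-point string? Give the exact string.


Answer: XXXX

Derivation:
Step 0: Z
Step 1: XXG
Step 2: XXC
Step 3: XXXX
Step 4: XXXX  (unchanged — fixed point at step 3)


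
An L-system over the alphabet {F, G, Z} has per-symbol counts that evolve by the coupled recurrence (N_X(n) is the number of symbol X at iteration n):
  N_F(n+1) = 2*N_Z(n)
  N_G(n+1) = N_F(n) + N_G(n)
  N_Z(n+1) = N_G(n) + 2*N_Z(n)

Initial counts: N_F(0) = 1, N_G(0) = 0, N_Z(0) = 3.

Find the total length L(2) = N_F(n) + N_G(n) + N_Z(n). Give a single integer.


Step 0: N_F=1, N_G=0, N_Z=3, L=4
Step 1: N_F=6, N_G=1, N_Z=6, L=13
Step 2: N_F=12, N_G=7, N_Z=13, L=32

Answer: 32


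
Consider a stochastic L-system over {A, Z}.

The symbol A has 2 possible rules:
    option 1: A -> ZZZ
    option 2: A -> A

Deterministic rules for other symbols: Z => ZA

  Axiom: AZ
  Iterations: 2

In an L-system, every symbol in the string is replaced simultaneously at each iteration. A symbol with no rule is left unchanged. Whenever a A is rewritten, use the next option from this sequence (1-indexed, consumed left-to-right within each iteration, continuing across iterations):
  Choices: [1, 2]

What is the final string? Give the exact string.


Step 0: AZ
Step 1: ZZZZA  (used choices [1])
Step 2: ZAZAZAZAA  (used choices [2])

Answer: ZAZAZAZAA


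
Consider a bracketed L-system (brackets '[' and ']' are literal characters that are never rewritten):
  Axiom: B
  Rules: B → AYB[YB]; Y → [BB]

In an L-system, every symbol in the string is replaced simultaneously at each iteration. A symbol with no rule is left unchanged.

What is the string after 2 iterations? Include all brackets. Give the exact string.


Answer: A[BB]AYB[YB][[BB]AYB[YB]]

Derivation:
Step 0: B
Step 1: AYB[YB]
Step 2: A[BB]AYB[YB][[BB]AYB[YB]]


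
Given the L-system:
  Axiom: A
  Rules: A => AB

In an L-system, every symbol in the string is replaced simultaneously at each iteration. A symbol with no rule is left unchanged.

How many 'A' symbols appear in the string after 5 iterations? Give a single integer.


Step 0: A  (1 'A')
Step 1: AB  (1 'A')
Step 2: ABB  (1 'A')
Step 3: ABBB  (1 'A')
Step 4: ABBBB  (1 'A')
Step 5: ABBBBB  (1 'A')

Answer: 1


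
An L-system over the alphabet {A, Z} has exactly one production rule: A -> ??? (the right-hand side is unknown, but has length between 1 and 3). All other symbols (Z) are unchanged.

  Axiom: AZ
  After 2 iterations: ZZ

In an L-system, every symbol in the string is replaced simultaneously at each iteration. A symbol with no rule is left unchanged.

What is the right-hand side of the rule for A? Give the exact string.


Trying A -> Z:
  Step 0: AZ
  Step 1: ZZ
  Step 2: ZZ
Matches the given result.

Answer: Z


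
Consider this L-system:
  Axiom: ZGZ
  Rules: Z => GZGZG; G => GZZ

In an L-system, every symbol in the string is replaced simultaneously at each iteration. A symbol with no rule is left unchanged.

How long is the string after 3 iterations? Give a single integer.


Step 0: length = 3
Step 1: length = 13
Step 2: length = 51
Step 3: length = 205

Answer: 205


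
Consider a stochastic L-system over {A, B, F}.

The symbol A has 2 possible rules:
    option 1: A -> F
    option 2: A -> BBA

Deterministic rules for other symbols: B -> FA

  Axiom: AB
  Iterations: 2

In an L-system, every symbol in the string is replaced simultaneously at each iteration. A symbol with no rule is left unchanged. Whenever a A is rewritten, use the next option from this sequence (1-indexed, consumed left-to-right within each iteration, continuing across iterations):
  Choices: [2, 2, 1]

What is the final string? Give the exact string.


Step 0: AB
Step 1: BBAFA  (used choices [2])
Step 2: FAFABBAFF  (used choices [2, 1])

Answer: FAFABBAFF


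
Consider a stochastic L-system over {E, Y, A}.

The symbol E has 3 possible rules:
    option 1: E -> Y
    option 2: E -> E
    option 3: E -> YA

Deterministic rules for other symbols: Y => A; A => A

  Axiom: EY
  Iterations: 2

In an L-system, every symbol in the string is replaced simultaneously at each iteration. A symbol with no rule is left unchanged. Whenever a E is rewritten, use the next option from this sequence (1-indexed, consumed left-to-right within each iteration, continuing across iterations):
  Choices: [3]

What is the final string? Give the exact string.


Step 0: EY
Step 1: YAA  (used choices [3])
Step 2: AAA  (used choices [])

Answer: AAA


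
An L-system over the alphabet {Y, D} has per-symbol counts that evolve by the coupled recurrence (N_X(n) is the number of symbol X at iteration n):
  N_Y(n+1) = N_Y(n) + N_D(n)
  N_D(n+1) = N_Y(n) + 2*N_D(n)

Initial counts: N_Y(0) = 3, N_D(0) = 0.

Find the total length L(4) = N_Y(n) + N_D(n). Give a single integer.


Step 0: N_Y=3, N_D=0, L=3
Step 1: N_Y=3, N_D=3, L=6
Step 2: N_Y=6, N_D=9, L=15
Step 3: N_Y=15, N_D=24, L=39
Step 4: N_Y=39, N_D=63, L=102

Answer: 102


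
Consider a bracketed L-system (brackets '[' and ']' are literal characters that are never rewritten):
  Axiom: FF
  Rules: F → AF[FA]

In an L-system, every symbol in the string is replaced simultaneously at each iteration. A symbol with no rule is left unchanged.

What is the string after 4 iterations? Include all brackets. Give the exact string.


Step 0: FF
Step 1: AF[FA]AF[FA]
Step 2: AAF[FA][AF[FA]A]AAF[FA][AF[FA]A]
Step 3: AAAF[FA][AF[FA]A][AAF[FA][AF[FA]A]A]AAAF[FA][AF[FA]A][AAF[FA][AF[FA]A]A]
Step 4: AAAAF[FA][AF[FA]A][AAF[FA][AF[FA]A]A][AAAF[FA][AF[FA]A][AAF[FA][AF[FA]A]A]A]AAAAF[FA][AF[FA]A][AAF[FA][AF[FA]A]A][AAAF[FA][AF[FA]A][AAF[FA][AF[FA]A]A]A]

Answer: AAAAF[FA][AF[FA]A][AAF[FA][AF[FA]A]A][AAAF[FA][AF[FA]A][AAF[FA][AF[FA]A]A]A]AAAAF[FA][AF[FA]A][AAF[FA][AF[FA]A]A][AAAF[FA][AF[FA]A][AAF[FA][AF[FA]A]A]A]


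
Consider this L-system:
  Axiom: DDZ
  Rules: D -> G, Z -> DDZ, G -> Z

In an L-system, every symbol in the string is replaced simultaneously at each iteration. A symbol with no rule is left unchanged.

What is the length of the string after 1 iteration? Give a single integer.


Answer: 5

Derivation:
Step 0: length = 3
Step 1: length = 5


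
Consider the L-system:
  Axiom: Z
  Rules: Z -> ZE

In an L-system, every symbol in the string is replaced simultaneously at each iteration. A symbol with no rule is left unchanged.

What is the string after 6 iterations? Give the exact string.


Step 0: Z
Step 1: ZE
Step 2: ZEE
Step 3: ZEEE
Step 4: ZEEEE
Step 5: ZEEEEE
Step 6: ZEEEEEE

Answer: ZEEEEEE


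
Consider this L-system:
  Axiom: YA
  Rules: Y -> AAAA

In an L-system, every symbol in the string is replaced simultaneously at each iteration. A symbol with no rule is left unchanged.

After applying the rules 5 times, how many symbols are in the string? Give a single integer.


Answer: 5

Derivation:
Step 0: length = 2
Step 1: length = 5
Step 2: length = 5
Step 3: length = 5
Step 4: length = 5
Step 5: length = 5


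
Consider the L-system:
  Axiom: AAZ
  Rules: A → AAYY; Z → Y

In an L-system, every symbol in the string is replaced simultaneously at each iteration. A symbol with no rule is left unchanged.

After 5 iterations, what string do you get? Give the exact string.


Step 0: AAZ
Step 1: AAYYAAYYY
Step 2: AAYYAAYYYYAAYYAAYYYYY
Step 3: AAYYAAYYYYAAYYAAYYYYYYAAYYAAYYYYAAYYAAYYYYYYY
Step 4: AAYYAAYYYYAAYYAAYYYYYYAAYYAAYYYYAAYYAAYYYYYYYYAAYYAAYYYYAAYYAAYYYYYYAAYYAAYYYYAAYYAAYYYYYYYYY
Step 5: AAYYAAYYYYAAYYAAYYYYYYAAYYAAYYYYAAYYAAYYYYYYYYAAYYAAYYYYAAYYAAYYYYYYAAYYAAYYYYAAYYAAYYYYYYYYYYAAYYAAYYYYAAYYAAYYYYYYAAYYAAYYYYAAYYAAYYYYYYYYAAYYAAYYYYAAYYAAYYYYYYAAYYAAYYYYAAYYAAYYYYYYYYYYY

Answer: AAYYAAYYYYAAYYAAYYYYYYAAYYAAYYYYAAYYAAYYYYYYYYAAYYAAYYYYAAYYAAYYYYYYAAYYAAYYYYAAYYAAYYYYYYYYYYAAYYAAYYYYAAYYAAYYYYYYAAYYAAYYYYAAYYAAYYYYYYYYAAYYAAYYYYAAYYAAYYYYYYAAYYAAYYYYAAYYAAYYYYYYYYYYY


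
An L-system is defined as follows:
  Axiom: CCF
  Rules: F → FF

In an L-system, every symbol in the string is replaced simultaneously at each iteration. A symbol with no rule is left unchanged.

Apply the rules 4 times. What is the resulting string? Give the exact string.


Step 0: CCF
Step 1: CCFF
Step 2: CCFFFF
Step 3: CCFFFFFFFF
Step 4: CCFFFFFFFFFFFFFFFF

Answer: CCFFFFFFFFFFFFFFFF


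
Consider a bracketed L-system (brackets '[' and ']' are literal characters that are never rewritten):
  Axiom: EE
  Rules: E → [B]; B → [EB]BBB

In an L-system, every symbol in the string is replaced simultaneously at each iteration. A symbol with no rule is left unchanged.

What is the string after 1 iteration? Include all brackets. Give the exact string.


Step 0: EE
Step 1: [B][B]

Answer: [B][B]


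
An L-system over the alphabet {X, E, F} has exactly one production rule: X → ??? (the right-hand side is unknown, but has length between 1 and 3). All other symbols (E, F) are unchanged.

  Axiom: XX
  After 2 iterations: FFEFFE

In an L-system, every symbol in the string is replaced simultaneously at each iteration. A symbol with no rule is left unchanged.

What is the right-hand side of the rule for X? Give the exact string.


Trying X → FFE:
  Step 0: XX
  Step 1: FFEFFE
  Step 2: FFEFFE
Matches the given result.

Answer: FFE


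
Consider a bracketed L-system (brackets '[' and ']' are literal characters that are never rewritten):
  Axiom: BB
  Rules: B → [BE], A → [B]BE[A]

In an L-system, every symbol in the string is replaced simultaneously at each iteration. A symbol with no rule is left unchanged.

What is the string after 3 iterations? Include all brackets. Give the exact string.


Step 0: BB
Step 1: [BE][BE]
Step 2: [[BE]E][[BE]E]
Step 3: [[[BE]E]E][[[BE]E]E]

Answer: [[[BE]E]E][[[BE]E]E]
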